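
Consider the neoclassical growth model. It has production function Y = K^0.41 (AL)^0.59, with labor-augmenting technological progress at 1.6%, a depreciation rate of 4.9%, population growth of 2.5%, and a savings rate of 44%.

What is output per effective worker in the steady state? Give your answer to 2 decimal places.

In steady state, investment equals break-even investment: s·k^α = (n + g + δ)·k.
Dividing both sides by k: k^(1−α) = s / (n + g + δ).
k^0.59 = 0.44 / (0.025 + 0.016 + 0.049) = 0.44 / 0.090 = 4.8889
k* = 4.8889^(1/0.59) ≈ 14.7284
y* = (k*)^α = 14.7284^0.41 ≈ 3.0126

y* ≈ 3.01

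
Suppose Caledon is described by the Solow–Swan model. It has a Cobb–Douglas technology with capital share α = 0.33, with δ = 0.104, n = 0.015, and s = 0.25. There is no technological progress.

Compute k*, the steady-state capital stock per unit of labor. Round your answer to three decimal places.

k* ≈ 3.028

Steady state requires s·f(k) = (n + δ)·k, i.e. s·k^α = (n + δ)·k.
Dividing both sides by k: k^(1−α) = s / (n + δ).
k^0.67 = 0.25 / (0.015 + 0.104) = 0.25 / 0.119 = 2.1008
k* = 2.1008^(1/0.67) ≈ 3.0281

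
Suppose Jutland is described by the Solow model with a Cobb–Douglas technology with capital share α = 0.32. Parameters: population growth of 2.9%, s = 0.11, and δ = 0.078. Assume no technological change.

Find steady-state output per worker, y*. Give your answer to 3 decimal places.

Steady state requires s·f(k) = (n + δ)·k, i.e. s·k^α = (n + δ)·k.
Dividing both sides by k: k^(1−α) = s / (n + δ).
k^0.68 = 0.11 / (0.029 + 0.078) = 0.11 / 0.107 = 1.0280
k* = 1.0280^(1/0.68) ≈ 1.0414
y* = (k*)^α = 1.0414^0.32 ≈ 1.0131

y* ≈ 1.013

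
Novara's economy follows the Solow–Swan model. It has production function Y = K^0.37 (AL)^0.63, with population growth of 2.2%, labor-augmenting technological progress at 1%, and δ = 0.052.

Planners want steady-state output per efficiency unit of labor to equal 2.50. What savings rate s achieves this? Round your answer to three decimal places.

s ≈ 0.400

At the steady state, Δk = 0, so s·k^α = (n + g + δ)·k.
Since y* = [s/(n + g + δ)]^(α/(1−α)), we have s/(n + g + δ) = (y*)^((1−α)/α) = 2.50^1.7027 = 4.7596.
Therefore s = 4.7596 × (n + g + δ) = 4.7596 × 0.084 = 0.3998.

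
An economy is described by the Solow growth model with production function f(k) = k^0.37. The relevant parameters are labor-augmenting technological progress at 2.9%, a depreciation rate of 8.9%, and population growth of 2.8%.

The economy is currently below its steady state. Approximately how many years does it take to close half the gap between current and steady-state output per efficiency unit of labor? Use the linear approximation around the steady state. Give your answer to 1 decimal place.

Near the steady state the convergence rate is λ = (1 − α)(n + g + δ).
λ = (1 − 0.37) × 0.146 = 0.63 × 0.146 = 0.09198
Half-life = ln 2 / λ = 0.6931 / 0.09198 ≈ 7.54 years

half-life ≈ 7.5 years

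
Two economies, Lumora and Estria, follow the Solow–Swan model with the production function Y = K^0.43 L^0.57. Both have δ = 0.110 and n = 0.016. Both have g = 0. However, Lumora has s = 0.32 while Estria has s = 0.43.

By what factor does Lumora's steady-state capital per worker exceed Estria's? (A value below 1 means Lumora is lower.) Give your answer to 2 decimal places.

k*_L / k*_E ≈ 0.60

Steady-state k* = [s/(n + δ)]^(1/(1−α)), so the ratio is [ (s_L/(n + δ)_L) / (s_E/(n + δ)_E) ]^1.7544.
s_L/(n + δ)_L = 0.32/0.126 = 2.5397; s_E/(n + δ)_E = 0.43/0.126 = 3.4127.
Ratio = (2.5397/3.4127)^1.7544 = 0.7442^1.7544 ≈ 0.5955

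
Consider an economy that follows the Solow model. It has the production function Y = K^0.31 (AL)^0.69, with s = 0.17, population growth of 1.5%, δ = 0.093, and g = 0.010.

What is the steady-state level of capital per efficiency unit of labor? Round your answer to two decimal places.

In steady state, investment equals break-even investment: s·k^α = (n + g + δ)·k.
Rearranging, k^(1−α) = s / (n + g + δ).
k^0.69 = 0.17 / (0.015 + 0.010 + 0.093) = 0.17 / 0.118 = 1.4407
k* = 1.4407^(1/0.69) ≈ 1.6975

k* = 1.70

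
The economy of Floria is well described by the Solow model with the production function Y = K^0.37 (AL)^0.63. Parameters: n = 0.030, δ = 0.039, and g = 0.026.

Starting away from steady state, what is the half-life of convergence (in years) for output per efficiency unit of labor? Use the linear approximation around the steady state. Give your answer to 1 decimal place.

about 11.6 years

Near the steady state the convergence rate is λ = (1 − α)(n + g + δ).
λ = (1 − 0.37) × 0.095 = 0.63 × 0.095 = 0.05985
Half-life = ln 2 / λ = 0.6931 / 0.05985 ≈ 11.58 years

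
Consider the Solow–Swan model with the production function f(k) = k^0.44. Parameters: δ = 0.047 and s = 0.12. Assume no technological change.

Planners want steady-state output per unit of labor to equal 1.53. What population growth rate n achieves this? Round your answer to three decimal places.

In steady state, investment equals break-even investment: s·k^α = (n + δ)·k.
Since y* = [s/(n + δ)]^(α/(1−α)), we have s/(n + δ) = (y*)^((1−α)/α) = 1.53^1.2727 = 1.7181.
Therefore n + δ = s / 1.7181 = 0.12 / 1.7181 = 0.0698, so n = 0.0698 − 0.047 = 0.0228.

n ≈ 0.023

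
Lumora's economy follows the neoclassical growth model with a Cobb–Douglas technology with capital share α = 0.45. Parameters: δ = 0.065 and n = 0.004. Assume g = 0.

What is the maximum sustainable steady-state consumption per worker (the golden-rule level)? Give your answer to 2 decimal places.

At the golden rule, f'(k) = n + δ, so α·k^(α−1) = n + δ and k_gold = (α/(n + δ))^(1/(1−α)).
k_gold = (0.45/0.069)^(1/0.55) = 6.5217^1.8182 ≈ 30.2462
c_gold = f(k_gold) − (n + δ)·k_gold = 4.6377 − 0.069×30.2462 ≈ 2.5507

c_gold ≈ 2.55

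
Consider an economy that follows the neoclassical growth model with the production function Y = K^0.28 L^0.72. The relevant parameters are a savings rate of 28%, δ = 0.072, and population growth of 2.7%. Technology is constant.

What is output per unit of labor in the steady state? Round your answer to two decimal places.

Steady state requires s·f(k) = (n + δ)·k, i.e. s·k^α = (n + δ)·k.
Dividing both sides by k: k^(1−α) = s / (n + δ).
k^0.72 = 0.28 / (0.027 + 0.072) = 0.28 / 0.099 = 2.8283
k* = 2.8283^(1/0.72) ≈ 4.2376
y* = (k*)^α = 4.2376^0.28 ≈ 1.4983

y* = 1.50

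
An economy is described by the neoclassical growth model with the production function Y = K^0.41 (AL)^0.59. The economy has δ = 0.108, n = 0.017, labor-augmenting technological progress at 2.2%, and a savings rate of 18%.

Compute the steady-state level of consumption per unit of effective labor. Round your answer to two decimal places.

c* = 0.94

In steady state, investment equals break-even investment: s·k^α = (n + g + δ)·k.
Dividing both sides by k: k^(1−α) = s / (n + g + δ).
k^0.59 = 0.18 / (0.017 + 0.022 + 0.108) = 0.18 / 0.147 = 1.2245
k* = 1.2245^(1/0.59) ≈ 1.4096
y* = (k*)^α = 1.4096^0.41 ≈ 1.1511
c* = (1 − s)·y* = (1 − 0.18) × 1.1511 ≈ 0.9439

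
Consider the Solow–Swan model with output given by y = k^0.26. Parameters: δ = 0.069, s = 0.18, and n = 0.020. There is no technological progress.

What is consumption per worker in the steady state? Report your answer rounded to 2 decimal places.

In steady state, investment equals break-even investment: s·k^α = (n + δ)·k.
Rearranging, k^(1−α) = s / (n + δ).
k^0.74 = 0.18 / (0.020 + 0.069) = 0.18 / 0.089 = 2.0225
k* = 2.0225^(1/0.74) ≈ 2.5904
y* = (k*)^α = 2.5904^0.26 ≈ 1.2808
c* = (1 − s)·y* = (1 − 0.18) × 1.2808 ≈ 1.0503

c* = 1.05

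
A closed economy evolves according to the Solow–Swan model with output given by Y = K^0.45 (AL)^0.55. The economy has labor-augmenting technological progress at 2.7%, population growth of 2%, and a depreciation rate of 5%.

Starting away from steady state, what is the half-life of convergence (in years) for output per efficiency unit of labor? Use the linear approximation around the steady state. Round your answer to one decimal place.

t_½ ≈ 13.0 years

Near the steady state the convergence rate is λ = (1 − α)(n + g + δ).
λ = (1 − 0.45) × 0.097 = 0.55 × 0.097 = 0.05335
Half-life = ln 2 / λ = 0.6931 / 0.05335 ≈ 12.99 years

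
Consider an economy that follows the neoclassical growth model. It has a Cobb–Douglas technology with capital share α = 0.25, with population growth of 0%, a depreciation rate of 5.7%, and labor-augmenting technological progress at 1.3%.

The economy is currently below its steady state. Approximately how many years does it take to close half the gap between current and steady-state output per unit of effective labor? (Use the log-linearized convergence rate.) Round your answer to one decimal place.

Near the steady state the convergence rate is λ = (1 − α)(n + g + δ).
λ = (1 − 0.25) × 0.070 = 0.75 × 0.070 = 0.0525
Half-life = ln 2 / λ = 0.6931 / 0.0525 ≈ 13.20 years

half-life ≈ 13.2 years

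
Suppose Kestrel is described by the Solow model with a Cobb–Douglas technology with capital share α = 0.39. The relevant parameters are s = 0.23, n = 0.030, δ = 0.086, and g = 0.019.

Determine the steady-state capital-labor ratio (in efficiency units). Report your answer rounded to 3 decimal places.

Steady state requires s·f(k) = (n + g + δ)·k, i.e. s·k^α = (n + g + δ)·k.
Dividing both sides by k: k^(1−α) = s / (n + g + δ).
k^0.61 = 0.23 / (0.030 + 0.019 + 0.086) = 0.23 / 0.135 = 1.7037
k* = 1.7037^(1/0.61) ≈ 2.3952

k* ≈ 2.395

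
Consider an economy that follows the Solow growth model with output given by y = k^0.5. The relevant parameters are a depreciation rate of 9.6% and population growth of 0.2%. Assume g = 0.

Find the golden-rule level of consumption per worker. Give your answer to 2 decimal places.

c_gold ≈ 2.55

At the golden rule, f'(k) = n + δ, so α·k^(α−1) = n + δ and k_gold = (α/(n + δ))^(1/(1−α)).
k_gold = (0.5/0.098)^(1/0.5) = 5.1020^2 ≈ 26.0304
c_gold = f(k_gold) − (n + δ)·k_gold = 5.1020 − 0.098×26.0304 ≈ 2.5510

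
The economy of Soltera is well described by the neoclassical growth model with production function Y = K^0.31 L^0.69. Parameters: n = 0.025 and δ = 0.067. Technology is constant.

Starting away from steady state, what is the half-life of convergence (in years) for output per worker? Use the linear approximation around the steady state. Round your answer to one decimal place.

Near the steady state the convergence rate is λ = (1 − α)(n + δ).
λ = (1 − 0.31) × 0.092 = 0.69 × 0.092 = 0.06348
Half-life = ln 2 / λ = 0.6931 / 0.06348 ≈ 10.92 years

about 10.9 years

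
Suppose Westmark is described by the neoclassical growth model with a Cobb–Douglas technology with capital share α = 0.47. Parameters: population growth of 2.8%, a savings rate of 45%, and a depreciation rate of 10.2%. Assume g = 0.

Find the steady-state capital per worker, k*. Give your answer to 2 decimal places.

k* = 10.41

In steady state, investment equals break-even investment: s·k^α = (n + δ)·k.
Dividing both sides by k: k^(1−α) = s / (n + δ).
k^0.53 = 0.45 / (0.028 + 0.102) = 0.45 / 0.130 = 3.4615
k* = 3.4615^(1/0.53) ≈ 10.4107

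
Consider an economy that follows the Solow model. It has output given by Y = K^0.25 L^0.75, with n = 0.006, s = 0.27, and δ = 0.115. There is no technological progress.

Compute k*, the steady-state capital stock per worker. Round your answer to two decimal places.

In steady state, investment equals break-even investment: s·k^α = (n + δ)·k.
Dividing both sides by k: k^(1−α) = s / (n + δ).
k^0.75 = 0.27 / (0.006 + 0.115) = 0.27 / 0.121 = 2.2314
k* = 2.2314^(1/0.75) ≈ 2.9159

k* = 2.92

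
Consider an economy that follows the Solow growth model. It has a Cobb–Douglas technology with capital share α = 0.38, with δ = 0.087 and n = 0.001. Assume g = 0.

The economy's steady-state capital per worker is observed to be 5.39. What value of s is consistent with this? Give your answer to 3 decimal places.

In steady state, investment equals break-even investment: s·k^α = (n + δ)·k.
So s / (n + δ) = (k*)^(1−α) = 5.39^0.62 = 2.8417.
Therefore s = 2.8417 × (n + δ) = 2.8417 × 0.088 = 0.2501.

s ≈ 0.250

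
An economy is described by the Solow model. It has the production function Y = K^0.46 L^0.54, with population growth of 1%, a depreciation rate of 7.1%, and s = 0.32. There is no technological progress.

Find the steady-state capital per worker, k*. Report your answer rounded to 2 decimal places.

Steady state requires s·f(k) = (n + δ)·k, i.e. s·k^α = (n + δ)·k.
Dividing both sides by k: k^(1−α) = s / (n + δ).
k^0.54 = 0.32 / (0.010 + 0.071) = 0.32 / 0.081 = 3.9506
k* = 3.9506^(1/0.54) ≈ 12.7330

k* ≈ 12.73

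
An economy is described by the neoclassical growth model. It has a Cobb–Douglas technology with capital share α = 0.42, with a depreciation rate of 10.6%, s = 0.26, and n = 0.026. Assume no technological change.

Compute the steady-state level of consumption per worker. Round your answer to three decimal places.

In steady state, investment equals break-even investment: s·k^α = (n + δ)·k.
Rearranging, k^(1−α) = s / (n + δ).
k^0.58 = 0.26 / (0.026 + 0.106) = 0.26 / 0.132 = 1.9697
k* = 1.9697^(1/0.58) ≈ 3.2180
y* = (k*)^α = 3.2180^0.42 ≈ 1.6338
c* = (1 − s)·y* = (1 − 0.26) × 1.6338 ≈ 1.2090

c* = 1.209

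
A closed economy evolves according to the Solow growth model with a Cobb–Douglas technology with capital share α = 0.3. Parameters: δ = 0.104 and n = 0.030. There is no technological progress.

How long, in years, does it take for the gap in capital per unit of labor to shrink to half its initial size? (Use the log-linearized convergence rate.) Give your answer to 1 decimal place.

Near the steady state the convergence rate is λ = (1 − α)(n + δ).
λ = (1 − 0.3) × 0.134 = 0.7 × 0.134 = 0.0938
Half-life = ln 2 / λ = 0.6931 / 0.0938 ≈ 7.39 years

about 7.4 years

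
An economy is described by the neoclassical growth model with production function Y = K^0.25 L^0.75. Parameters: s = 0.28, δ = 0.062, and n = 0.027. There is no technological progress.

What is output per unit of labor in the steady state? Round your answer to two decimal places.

y* = 1.47

Steady state requires s·f(k) = (n + δ)·k, i.e. s·k^α = (n + δ)·k.
Dividing both sides by k: k^(1−α) = s / (n + δ).
k^0.75 = 0.28 / (0.027 + 0.062) = 0.28 / 0.089 = 3.1461
k* = 3.1461^(1/0.75) ≈ 4.6100
y* = (k*)^α = 4.6100^0.25 ≈ 1.4653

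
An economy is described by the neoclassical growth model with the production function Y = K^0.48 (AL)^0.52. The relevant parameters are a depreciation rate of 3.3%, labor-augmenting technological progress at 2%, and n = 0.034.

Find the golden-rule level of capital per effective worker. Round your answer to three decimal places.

k_gold ≈ 26.692

The golden rule sets f'(k) = n + g + δ, i.e. α·k^(α−1) = n + g + δ.
So k^(1−α) = α / (n + g + δ) = 0.48 / 0.087 = 5.5172.
k_gold = 5.5172^(1/0.52) ≈ 26.6921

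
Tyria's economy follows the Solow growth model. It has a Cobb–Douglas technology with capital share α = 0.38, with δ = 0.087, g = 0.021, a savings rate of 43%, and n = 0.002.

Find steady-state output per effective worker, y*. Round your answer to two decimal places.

At the steady state, Δk = 0, so s·k^α = (n + g + δ)·k.
Dividing both sides by k: k^(1−α) = s / (n + g + δ).
k^0.62 = 0.43 / (0.002 + 0.021 + 0.087) = 0.43 / 0.110 = 3.9091
k* = 3.9091^(1/0.62) ≈ 9.0149
y* = (k*)^α = 9.0149^0.38 ≈ 2.3061

y* ≈ 2.31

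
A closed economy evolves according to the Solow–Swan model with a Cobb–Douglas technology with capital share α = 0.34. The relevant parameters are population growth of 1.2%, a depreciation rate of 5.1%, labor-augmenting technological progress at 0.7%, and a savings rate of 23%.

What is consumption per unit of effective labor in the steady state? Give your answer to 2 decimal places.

c* ≈ 1.42

Steady state requires s·f(k) = (n + g + δ)·k, i.e. s·k^α = (n + g + δ)·k.
Rearranging, k^(1−α) = s / (n + g + δ).
k^0.66 = 0.23 / (0.012 + 0.007 + 0.051) = 0.23 / 0.070 = 3.2857
k* = 3.2857^(1/0.66) ≈ 6.0641
y* = (k*)^α = 6.0641^0.34 ≈ 1.8456
c* = (1 − s)·y* = (1 − 0.23) × 1.8456 ≈ 1.4211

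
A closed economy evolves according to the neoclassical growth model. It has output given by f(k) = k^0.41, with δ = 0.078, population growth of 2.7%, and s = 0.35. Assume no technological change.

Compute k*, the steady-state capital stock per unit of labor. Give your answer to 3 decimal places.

k* = 7.695

Steady state requires s·f(k) = (n + δ)·k, i.e. s·k^α = (n + δ)·k.
Rearranging, k^(1−α) = s / (n + δ).
k^0.59 = 0.35 / (0.027 + 0.078) = 0.35 / 0.105 = 3.3333
k* = 3.3333^(1/0.59) ≈ 7.6953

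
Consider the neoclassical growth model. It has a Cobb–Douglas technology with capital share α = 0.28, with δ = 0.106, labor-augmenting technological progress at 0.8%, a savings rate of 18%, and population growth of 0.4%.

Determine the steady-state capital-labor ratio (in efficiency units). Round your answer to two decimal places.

k* = 1.80

In steady state, investment equals break-even investment: s·k^α = (n + g + δ)·k.
Dividing both sides by k: k^(1−α) = s / (n + g + δ).
k^0.72 = 0.18 / (0.004 + 0.008 + 0.106) = 0.18 / 0.118 = 1.5254
k* = 1.5254^(1/0.72) ≈ 1.7976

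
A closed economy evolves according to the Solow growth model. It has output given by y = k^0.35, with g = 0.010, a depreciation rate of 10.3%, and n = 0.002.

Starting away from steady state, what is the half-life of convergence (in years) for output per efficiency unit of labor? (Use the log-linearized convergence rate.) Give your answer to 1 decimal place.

t_½ ≈ 9.3 years

Near the steady state the convergence rate is λ = (1 − α)(n + g + δ).
λ = (1 − 0.35) × 0.115 = 0.65 × 0.115 = 0.07475
Half-life = ln 2 / λ = 0.6931 / 0.07475 ≈ 9.27 years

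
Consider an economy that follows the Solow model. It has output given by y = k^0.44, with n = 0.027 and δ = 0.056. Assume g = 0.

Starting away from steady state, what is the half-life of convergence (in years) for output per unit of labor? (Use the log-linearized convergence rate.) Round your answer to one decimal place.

Near the steady state the convergence rate is λ = (1 − α)(n + δ).
λ = (1 − 0.44) × 0.083 = 0.56 × 0.083 = 0.04648
Half-life = ln 2 / λ = 0.6931 / 0.04648 ≈ 14.91 years

t_½ ≈ 14.9 years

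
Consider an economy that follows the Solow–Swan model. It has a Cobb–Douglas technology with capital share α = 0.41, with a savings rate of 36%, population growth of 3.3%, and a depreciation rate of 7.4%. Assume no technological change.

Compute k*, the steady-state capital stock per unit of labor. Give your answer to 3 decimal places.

Steady state requires s·f(k) = (n + δ)·k, i.e. s·k^α = (n + δ)·k.
Rearranging, k^(1−α) = s / (n + δ).
k^0.59 = 0.36 / (0.033 + 0.074) = 0.36 / 0.107 = 3.3645
k* = 3.3645^(1/0.59) ≈ 7.8178

k* = 7.818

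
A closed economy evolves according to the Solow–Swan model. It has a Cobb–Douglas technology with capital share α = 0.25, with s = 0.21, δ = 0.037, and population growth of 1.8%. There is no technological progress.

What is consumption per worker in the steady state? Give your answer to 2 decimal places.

c* ≈ 1.23

At the steady state, Δk = 0, so s·k^α = (n + δ)·k.
Rearranging, k^(1−α) = s / (n + δ).
k^0.75 = 0.21 / (0.018 + 0.037) = 0.21 / 0.055 = 3.8182
k* = 3.8182^(1/0.75) ≈ 5.9678
y* = (k*)^α = 5.9678^0.25 ≈ 1.5630
c* = (1 − s)·y* = (1 − 0.21) × 1.5630 ≈ 1.2348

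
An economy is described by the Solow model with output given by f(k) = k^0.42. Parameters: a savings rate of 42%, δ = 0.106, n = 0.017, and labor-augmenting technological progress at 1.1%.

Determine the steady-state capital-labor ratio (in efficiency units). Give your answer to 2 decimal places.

In steady state, investment equals break-even investment: s·k^α = (n + g + δ)·k.
Dividing both sides by k: k^(1−α) = s / (n + g + δ).
k^0.58 = 0.42 / (0.017 + 0.011 + 0.106) = 0.42 / 0.134 = 3.1343
k* = 3.1343^(1/0.58) ≈ 7.1683

k* ≈ 7.17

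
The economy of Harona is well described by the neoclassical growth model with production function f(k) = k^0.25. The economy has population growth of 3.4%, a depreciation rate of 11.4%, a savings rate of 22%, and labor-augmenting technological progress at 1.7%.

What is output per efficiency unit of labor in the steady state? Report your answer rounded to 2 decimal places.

In steady state, investment equals break-even investment: s·k^α = (n + g + δ)·k.
Dividing both sides by k: k^(1−α) = s / (n + g + δ).
k^0.75 = 0.22 / (0.034 + 0.017 + 0.114) = 0.22 / 0.165 = 1.3333
k* = 1.3333^(1/0.75) ≈ 1.4675
y* = (k*)^α = 1.4675^0.25 ≈ 1.1006

y* = 1.10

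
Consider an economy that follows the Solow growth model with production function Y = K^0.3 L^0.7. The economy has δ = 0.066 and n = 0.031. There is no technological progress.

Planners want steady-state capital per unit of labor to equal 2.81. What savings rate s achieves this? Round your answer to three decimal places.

Steady state requires s·f(k) = (n + δ)·k, i.e. s·k^α = (n + δ)·k.
So s / (n + δ) = (k*)^(1−α) = 2.81^0.7 = 2.0611.
Therefore s = 2.0611 × (n + δ) = 2.0611 × 0.097 = 0.1999.

s ≈ 0.200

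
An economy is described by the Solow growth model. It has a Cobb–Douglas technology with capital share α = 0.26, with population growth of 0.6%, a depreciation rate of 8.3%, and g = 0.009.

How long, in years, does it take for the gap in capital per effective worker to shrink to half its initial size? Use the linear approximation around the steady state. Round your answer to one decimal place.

t_½ ≈ 9.6 years

Near the steady state the convergence rate is λ = (1 − α)(n + g + δ).
λ = (1 − 0.26) × 0.098 = 0.74 × 0.098 = 0.07252
Half-life = ln 2 / λ = 0.6931 / 0.07252 ≈ 9.56 years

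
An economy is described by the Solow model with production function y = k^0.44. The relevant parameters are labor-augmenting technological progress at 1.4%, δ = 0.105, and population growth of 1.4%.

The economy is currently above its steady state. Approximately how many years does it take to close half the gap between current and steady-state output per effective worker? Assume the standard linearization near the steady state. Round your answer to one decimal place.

Near the steady state the convergence rate is λ = (1 − α)(n + g + δ).
λ = (1 − 0.44) × 0.133 = 0.56 × 0.133 = 0.07448
Half-life = ln 2 / λ = 0.6931 / 0.07448 ≈ 9.31 years

about 9.3 years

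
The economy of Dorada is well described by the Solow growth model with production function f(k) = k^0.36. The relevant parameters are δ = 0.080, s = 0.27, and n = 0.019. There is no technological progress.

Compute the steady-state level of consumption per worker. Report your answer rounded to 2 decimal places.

c* ≈ 1.28

In steady state, investment equals break-even investment: s·k^α = (n + δ)·k.
Dividing both sides by k: k^(1−α) = s / (n + δ).
k^0.64 = 0.27 / (0.019 + 0.080) = 0.27 / 0.099 = 2.7273
k* = 2.7273^(1/0.64) ≈ 4.7955
y* = (k*)^α = 4.7955^0.36 ≈ 1.7583
c* = (1 − s)·y* = (1 − 0.27) × 1.7583 ≈ 1.2836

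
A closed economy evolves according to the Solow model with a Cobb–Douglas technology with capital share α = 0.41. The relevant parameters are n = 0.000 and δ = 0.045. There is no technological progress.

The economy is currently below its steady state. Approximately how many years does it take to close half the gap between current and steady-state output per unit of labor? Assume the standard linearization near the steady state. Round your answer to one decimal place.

Near the steady state the convergence rate is λ = (1 − α)(n + δ).
λ = (1 − 0.41) × 0.045 = 0.59 × 0.045 = 0.02655
Half-life = ln 2 / λ = 0.6931 / 0.02655 ≈ 26.11 years

t_½ ≈ 26.1 years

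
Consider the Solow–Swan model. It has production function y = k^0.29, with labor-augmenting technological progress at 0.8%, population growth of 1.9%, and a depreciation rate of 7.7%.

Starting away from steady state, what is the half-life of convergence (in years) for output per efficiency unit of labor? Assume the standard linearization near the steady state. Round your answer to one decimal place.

Near the steady state the convergence rate is λ = (1 − α)(n + g + δ).
λ = (1 − 0.29) × 0.104 = 0.71 × 0.104 = 0.07384
Half-life = ln 2 / λ = 0.6931 / 0.07384 ≈ 9.39 years

about 9.4 years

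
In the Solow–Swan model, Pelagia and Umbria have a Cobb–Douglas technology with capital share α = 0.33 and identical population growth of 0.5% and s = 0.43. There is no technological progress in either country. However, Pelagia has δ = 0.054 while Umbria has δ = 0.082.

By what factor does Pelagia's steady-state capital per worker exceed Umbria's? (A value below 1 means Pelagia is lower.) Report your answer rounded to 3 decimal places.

Steady-state k* = [s/(n + δ)]^(1/(1−α)), so the ratio is [ (s_P/(n + δ)_P) / (s_U/(n + δ)_U) ]^1.4925.
s_P/(n + δ)_P = 0.43/0.059 = 7.2881; s_U/(n + δ)_U = 0.43/0.087 = 4.9425.
Ratio = (7.2881/4.9425)^1.4925 = 1.4746^1.4925 ≈ 1.7854

k*_P / k*_U ≈ 1.785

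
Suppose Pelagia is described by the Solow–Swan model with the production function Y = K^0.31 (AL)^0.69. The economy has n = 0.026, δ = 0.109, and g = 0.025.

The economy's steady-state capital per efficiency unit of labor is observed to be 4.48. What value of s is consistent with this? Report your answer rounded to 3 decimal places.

s ≈ 0.450

In steady state, investment equals break-even investment: s·k^α = (n + g + δ)·k.
So s / (n + g + δ) = (k*)^(1−α) = 4.48^0.69 = 2.8144.
Therefore s = 2.8144 × (n + g + δ) = 2.8144 × 0.160 = 0.4503.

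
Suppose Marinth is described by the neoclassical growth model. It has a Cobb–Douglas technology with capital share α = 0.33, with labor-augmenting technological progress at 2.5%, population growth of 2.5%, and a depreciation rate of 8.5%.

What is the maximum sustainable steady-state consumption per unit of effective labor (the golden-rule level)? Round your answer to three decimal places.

At the golden rule, f'(k) = n + g + δ, so α·k^(α−1) = n + g + δ and k_gold = (α/(n + g + δ))^(1/(1−α)).
k_gold = (0.33/0.135)^(1/0.67) = 2.4444^1.4925 ≈ 3.7962
c_gold = f(k_gold) − (n + g + δ)·k_gold = 1.5530 − 0.135×3.7962 ≈ 1.0405

c_gold ≈ 1.041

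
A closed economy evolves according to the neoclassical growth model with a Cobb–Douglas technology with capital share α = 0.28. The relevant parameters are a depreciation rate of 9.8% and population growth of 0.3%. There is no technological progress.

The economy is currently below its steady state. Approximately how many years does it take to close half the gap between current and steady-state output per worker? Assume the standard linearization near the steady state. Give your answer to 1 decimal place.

t_½ ≈ 9.5 years

Near the steady state the convergence rate is λ = (1 − α)(n + δ).
λ = (1 − 0.28) × 0.101 = 0.72 × 0.101 = 0.07272
Half-life = ln 2 / λ = 0.6931 / 0.07272 ≈ 9.53 years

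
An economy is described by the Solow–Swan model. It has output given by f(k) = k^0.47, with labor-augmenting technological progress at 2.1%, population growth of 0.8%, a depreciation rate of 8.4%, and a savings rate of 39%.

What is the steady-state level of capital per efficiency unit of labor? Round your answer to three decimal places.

k* = 10.353

In steady state, investment equals break-even investment: s·k^α = (n + g + δ)·k.
Rearranging, k^(1−α) = s / (n + g + δ).
k^0.53 = 0.39 / (0.008 + 0.021 + 0.084) = 0.39 / 0.113 = 3.4513
k* = 3.4513^(1/0.53) ≈ 10.3529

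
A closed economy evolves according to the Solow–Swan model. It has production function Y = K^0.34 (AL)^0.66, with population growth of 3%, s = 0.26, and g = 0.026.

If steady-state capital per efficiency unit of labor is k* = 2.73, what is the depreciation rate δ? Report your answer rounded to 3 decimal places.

δ ≈ 0.078

In steady state, investment equals break-even investment: s·k^α = (n + g + δ)·k.
So s / (n + g + δ) = (k*)^(1−α) = 2.73^0.66 = 1.9403.
Therefore n + g + δ = s / 1.9403 = 0.26 / 1.9403 = 0.1340, so δ = 0.1340 − 0.056 = 0.0780.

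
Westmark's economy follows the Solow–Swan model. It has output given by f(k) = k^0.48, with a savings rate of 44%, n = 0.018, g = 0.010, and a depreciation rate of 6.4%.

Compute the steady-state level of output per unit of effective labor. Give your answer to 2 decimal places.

Steady state requires s·f(k) = (n + g + δ)·k, i.e. s·k^α = (n + g + δ)·k.
Dividing both sides by k: k^(1−α) = s / (n + g + δ).
k^0.52 = 0.44 / (0.018 + 0.010 + 0.064) = 0.44 / 0.092 = 4.7826
k* = 4.7826^(1/0.52) ≈ 20.2790
y* = (k*)^α = 20.2790^0.48 ≈ 4.2402

y* = 4.24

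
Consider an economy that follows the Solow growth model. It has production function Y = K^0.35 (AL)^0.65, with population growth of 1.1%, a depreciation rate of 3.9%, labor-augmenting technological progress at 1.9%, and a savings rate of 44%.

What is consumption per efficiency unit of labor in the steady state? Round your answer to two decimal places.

In steady state, investment equals break-even investment: s·k^α = (n + g + δ)·k.
Rearranging, k^(1−α) = s / (n + g + δ).
k^0.65 = 0.44 / (0.011 + 0.019 + 0.039) = 0.44 / 0.069 = 6.3768
k* = 6.3768^(1/0.65) ≈ 17.2922
y* = (k*)^α = 17.2922^0.35 ≈ 2.7117
c* = (1 − s)·y* = (1 − 0.44) × 2.7117 ≈ 1.5186

c* = 1.52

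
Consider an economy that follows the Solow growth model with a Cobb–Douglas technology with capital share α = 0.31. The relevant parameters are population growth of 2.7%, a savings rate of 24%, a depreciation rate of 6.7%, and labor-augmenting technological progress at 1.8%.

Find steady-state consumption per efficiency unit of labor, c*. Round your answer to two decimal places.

c* ≈ 1.07

Steady state requires s·f(k) = (n + g + δ)·k, i.e. s·k^α = (n + g + δ)·k.
Dividing both sides by k: k^(1−α) = s / (n + g + δ).
k^0.69 = 0.24 / (0.027 + 0.018 + 0.067) = 0.24 / 0.112 = 2.1429
k* = 2.1429^(1/0.69) ≈ 3.0180
y* = (k*)^α = 3.0180^0.31 ≈ 1.4084
c* = (1 − s)·y* = (1 − 0.24) × 1.4084 ≈ 1.0704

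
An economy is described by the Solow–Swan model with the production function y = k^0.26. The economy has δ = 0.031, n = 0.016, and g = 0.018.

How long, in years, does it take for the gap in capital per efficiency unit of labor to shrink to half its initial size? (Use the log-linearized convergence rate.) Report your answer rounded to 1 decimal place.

Near the steady state the convergence rate is λ = (1 − α)(n + g + δ).
λ = (1 − 0.26) × 0.065 = 0.74 × 0.065 = 0.0481
Half-life = ln 2 / λ = 0.6931 / 0.0481 ≈ 14.41 years

t_½ ≈ 14.4 years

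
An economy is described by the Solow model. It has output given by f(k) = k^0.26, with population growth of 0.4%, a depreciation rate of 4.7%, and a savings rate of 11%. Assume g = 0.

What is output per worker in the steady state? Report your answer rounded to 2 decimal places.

At the steady state, Δk = 0, so s·k^α = (n + δ)·k.
Rearranging, k^(1−α) = s / (n + δ).
k^0.74 = 0.11 / (0.004 + 0.047) = 0.11 / 0.051 = 2.1569
k* = 2.1569^(1/0.74) ≈ 2.8257
y* = (k*)^α = 2.8257^0.26 ≈ 1.3101

y* ≈ 1.31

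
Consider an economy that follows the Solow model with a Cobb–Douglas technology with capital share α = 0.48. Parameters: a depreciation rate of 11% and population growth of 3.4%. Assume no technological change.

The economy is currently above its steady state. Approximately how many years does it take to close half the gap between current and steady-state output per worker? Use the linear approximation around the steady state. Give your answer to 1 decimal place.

Near the steady state the convergence rate is λ = (1 − α)(n + δ).
λ = (1 − 0.48) × 0.144 = 0.52 × 0.144 = 0.07488
Half-life = ln 2 / λ = 0.6931 / 0.07488 ≈ 9.26 years

t_½ ≈ 9.3 years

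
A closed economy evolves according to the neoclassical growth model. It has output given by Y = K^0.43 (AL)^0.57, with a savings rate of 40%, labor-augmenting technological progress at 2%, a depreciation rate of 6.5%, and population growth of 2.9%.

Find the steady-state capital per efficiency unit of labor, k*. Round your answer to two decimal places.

At the steady state, Δk = 0, so s·k^α = (n + g + δ)·k.
Rearranging, k^(1−α) = s / (n + g + δ).
k^0.57 = 0.40 / (0.029 + 0.020 + 0.065) = 0.40 / 0.114 = 3.5088
k* = 3.5088^(1/0.57) ≈ 9.0452

k* = 9.05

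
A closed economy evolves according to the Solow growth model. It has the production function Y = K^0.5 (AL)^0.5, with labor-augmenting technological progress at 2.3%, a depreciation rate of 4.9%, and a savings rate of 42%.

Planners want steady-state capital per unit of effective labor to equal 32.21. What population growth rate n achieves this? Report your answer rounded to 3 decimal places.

n ≈ 0.002

In steady state, investment equals break-even investment: s·k^α = (n + g + δ)·k.
So s / (n + g + δ) = (k*)^(1−α) = 32.21^0.5 = 5.6754.
Therefore n + g + δ = s / 5.6754 = 0.42 / 5.6754 = 0.0740, so n = 0.0740 − 0.072 = 0.0020.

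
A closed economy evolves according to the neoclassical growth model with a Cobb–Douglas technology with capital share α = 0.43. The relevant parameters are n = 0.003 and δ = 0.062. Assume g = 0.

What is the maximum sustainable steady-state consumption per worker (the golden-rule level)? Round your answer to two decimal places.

c_gold ≈ 2.37

At the golden rule, f'(k) = n + δ, so α·k^(α−1) = n + δ and k_gold = (α/(n + δ))^(1/(1−α)).
k_gold = (0.43/0.065)^(1/0.57) = 6.6154^1.7544 ≈ 27.5159
c_gold = f(k_gold) − (n + δ)·k_gold = 4.1593 − 0.065×27.5159 ≈ 2.3708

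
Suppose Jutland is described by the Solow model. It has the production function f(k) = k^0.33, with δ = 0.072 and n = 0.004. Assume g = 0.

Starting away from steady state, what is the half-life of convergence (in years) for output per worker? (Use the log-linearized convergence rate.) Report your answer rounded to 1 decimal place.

Near the steady state the convergence rate is λ = (1 − α)(n + δ).
λ = (1 − 0.33) × 0.076 = 0.67 × 0.076 = 0.05092
Half-life = ln 2 / λ = 0.6931 / 0.05092 ≈ 13.61 years

t_½ ≈ 13.6 years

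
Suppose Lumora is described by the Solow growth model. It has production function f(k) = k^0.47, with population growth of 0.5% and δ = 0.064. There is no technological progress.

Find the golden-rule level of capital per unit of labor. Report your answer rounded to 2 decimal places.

The golden rule sets f'(k) = n + δ, i.e. α·k^(α−1) = n + δ.
So k^(1−α) = α / (n + δ) = 0.47 / 0.069 = 6.8116.
k_gold = 6.8116^(1/0.53) ≈ 37.3395

k_gold ≈ 37.34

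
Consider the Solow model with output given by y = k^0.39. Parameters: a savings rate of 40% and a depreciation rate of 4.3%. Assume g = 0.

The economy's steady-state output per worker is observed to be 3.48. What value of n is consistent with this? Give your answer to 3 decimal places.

n ≈ 0.014

At the steady state, Δk = 0, so s·k^α = (n + δ)·k.
Since y* = [s/(n + δ)]^(α/(1−α)), we have s/(n + δ) = (y*)^((1−α)/α) = 3.48^1.5641 = 7.0321.
Therefore n + δ = s / 7.0321 = 0.40 / 7.0321 = 0.0569, so n = 0.0569 − 0.043 = 0.0139.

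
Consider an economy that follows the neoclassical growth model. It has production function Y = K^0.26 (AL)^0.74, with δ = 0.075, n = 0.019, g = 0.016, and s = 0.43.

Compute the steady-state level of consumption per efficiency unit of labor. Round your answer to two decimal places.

Steady state requires s·f(k) = (n + g + δ)·k, i.e. s·k^α = (n + g + δ)·k.
Dividing both sides by k: k^(1−α) = s / (n + g + δ).
k^0.74 = 0.43 / (0.019 + 0.016 + 0.075) = 0.43 / 0.110 = 3.9091
k* = 3.9091^(1/0.74) ≈ 6.3111
y* = (k*)^α = 6.3111^0.26 ≈ 1.6145
c* = (1 − s)·y* = (1 − 0.43) × 1.6145 ≈ 0.9203

c* ≈ 0.92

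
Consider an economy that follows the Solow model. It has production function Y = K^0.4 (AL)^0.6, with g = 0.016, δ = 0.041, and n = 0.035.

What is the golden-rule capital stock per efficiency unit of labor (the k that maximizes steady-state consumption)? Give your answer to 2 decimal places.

k_gold ≈ 11.58

The golden rule sets f'(k) = n + g + δ, i.e. α·k^(α−1) = n + g + δ.
So k^(1−α) = α / (n + g + δ) = 0.4 / 0.092 = 4.3478.
k_gold = 4.3478^(1/0.6) ≈ 11.5820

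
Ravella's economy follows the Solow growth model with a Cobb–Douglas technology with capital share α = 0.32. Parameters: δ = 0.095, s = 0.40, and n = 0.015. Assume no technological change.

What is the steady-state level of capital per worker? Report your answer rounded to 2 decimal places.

k* = 6.68

At the steady state, Δk = 0, so s·k^α = (n + δ)·k.
Dividing both sides by k: k^(1−α) = s / (n + δ).
k^0.68 = 0.40 / (0.015 + 0.095) = 0.40 / 0.110 = 3.6364
k* = 3.6364^(1/0.68) ≈ 6.6760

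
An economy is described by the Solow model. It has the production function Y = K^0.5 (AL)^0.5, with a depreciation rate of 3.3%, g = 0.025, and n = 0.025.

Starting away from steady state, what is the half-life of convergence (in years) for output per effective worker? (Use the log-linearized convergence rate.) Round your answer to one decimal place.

about 16.7 years

Near the steady state the convergence rate is λ = (1 − α)(n + g + δ).
λ = (1 − 0.5) × 0.083 = 0.5 × 0.083 = 0.0415
Half-life = ln 2 / λ = 0.6931 / 0.0415 ≈ 16.70 years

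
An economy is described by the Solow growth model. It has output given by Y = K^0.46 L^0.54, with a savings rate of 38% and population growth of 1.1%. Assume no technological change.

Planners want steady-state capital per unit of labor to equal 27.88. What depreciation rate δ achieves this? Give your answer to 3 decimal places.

δ ≈ 0.052

At the steady state, Δk = 0, so s·k^α = (n + δ)·k.
So s / (n + δ) = (k*)^(1−α) = 27.88^0.54 = 6.0320.
Therefore n + δ = s / 6.0320 = 0.38 / 6.0320 = 0.0630, so δ = 0.0630 − 0.011 = 0.0520.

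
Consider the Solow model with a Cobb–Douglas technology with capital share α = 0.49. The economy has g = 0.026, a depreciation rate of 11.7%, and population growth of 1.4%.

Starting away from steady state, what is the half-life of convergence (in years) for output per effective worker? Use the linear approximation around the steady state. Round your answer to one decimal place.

Near the steady state the convergence rate is λ = (1 − α)(n + g + δ).
λ = (1 − 0.49) × 0.157 = 0.51 × 0.157 = 0.08007
Half-life = ln 2 / λ = 0.6931 / 0.08007 ≈ 8.66 years

half-life ≈ 8.7 years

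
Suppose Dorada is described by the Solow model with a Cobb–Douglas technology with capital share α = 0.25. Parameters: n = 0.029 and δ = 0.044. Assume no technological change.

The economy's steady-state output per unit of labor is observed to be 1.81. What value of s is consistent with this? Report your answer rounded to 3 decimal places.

At the steady state, Δk = 0, so s·k^α = (n + δ)·k.
Since y* = [s/(n + δ)]^(α/(1−α)), we have s/(n + δ) = (y*)^((1−α)/α) = 1.81^3 = 5.9297.
Therefore s = 5.9297 × (n + δ) = 5.9297 × 0.073 = 0.4329.

s ≈ 0.433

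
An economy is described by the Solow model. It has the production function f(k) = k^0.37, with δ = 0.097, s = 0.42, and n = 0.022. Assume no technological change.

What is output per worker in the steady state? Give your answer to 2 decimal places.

At the steady state, Δk = 0, so s·k^α = (n + δ)·k.
Dividing both sides by k: k^(1−α) = s / (n + δ).
k^0.63 = 0.42 / (0.022 + 0.097) = 0.42 / 0.119 = 3.5294
k* = 3.5294^(1/0.63) ≈ 7.4023
y* = (k*)^α = 7.4023^0.37 ≈ 2.0973

y* ≈ 2.10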